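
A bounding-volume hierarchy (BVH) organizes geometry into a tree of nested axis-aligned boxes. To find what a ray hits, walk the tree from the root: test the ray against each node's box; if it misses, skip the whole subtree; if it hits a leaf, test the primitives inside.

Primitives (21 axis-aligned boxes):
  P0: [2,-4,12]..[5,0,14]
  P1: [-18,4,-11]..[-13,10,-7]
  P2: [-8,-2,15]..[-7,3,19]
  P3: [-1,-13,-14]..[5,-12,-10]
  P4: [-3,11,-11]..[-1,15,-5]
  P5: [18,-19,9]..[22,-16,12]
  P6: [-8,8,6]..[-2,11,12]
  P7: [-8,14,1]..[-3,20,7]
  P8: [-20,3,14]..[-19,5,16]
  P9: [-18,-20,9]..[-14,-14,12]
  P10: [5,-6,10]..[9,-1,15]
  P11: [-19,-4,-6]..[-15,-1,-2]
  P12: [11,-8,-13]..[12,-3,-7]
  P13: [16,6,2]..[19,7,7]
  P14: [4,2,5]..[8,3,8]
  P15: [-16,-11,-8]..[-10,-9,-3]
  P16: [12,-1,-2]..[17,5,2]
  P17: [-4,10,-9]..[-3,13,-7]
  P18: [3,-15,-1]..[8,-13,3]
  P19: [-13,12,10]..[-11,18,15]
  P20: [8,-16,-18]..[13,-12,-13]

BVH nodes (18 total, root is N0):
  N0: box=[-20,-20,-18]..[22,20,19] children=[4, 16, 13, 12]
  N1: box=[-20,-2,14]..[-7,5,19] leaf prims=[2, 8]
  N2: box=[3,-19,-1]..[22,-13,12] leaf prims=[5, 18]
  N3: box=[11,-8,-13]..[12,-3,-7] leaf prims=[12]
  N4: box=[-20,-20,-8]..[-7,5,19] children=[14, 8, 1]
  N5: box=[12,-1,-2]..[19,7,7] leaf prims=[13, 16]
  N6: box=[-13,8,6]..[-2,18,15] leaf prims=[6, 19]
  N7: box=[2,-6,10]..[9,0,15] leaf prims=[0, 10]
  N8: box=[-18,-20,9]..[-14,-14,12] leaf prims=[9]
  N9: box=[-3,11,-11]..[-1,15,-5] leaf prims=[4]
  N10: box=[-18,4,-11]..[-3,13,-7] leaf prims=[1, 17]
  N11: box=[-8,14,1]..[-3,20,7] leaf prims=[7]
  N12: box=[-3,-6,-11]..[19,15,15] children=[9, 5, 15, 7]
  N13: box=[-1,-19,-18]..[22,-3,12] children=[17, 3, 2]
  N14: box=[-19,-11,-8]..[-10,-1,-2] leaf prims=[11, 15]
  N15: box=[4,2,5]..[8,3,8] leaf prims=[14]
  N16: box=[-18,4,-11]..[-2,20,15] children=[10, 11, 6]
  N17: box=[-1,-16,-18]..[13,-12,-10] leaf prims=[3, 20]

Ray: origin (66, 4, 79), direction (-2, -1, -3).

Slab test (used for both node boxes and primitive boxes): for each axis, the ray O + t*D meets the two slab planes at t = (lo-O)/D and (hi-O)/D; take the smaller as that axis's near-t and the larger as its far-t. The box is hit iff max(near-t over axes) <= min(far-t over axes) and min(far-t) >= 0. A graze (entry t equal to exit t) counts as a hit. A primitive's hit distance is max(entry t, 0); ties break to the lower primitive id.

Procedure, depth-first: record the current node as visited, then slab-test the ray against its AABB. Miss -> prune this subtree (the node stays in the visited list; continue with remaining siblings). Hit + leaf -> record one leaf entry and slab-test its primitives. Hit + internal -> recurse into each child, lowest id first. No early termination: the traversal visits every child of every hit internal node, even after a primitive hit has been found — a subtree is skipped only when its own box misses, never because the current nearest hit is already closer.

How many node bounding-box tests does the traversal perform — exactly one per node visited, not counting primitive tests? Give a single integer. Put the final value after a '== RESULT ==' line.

Trace the traversal:
N0 x:[22,43] y:[-16,24] z:[20,97/3] -> hit [22,24], descend [4, 12, 13, 16]
  N4 x:[73/2,43] y:[-1,24] z:[20,29] -> miss, prune
  N12 x:[47/2,69/2] y:[-11,10] z:[64/3,30] -> miss, prune
  N13 x:[22,67/2] y:[7,23] z:[67/3,97/3] -> hit [67/3,23], descend [2, 3, 17]
    N2 x:[22,63/2] y:[17,23] z:[67/3,80/3] -> hit [67/3,23] leaf, test {P5@t=67/3, P18(miss)}
    N3 x:[27,55/2] y:[7,12] z:[86/3,92/3] -> miss, prune
    N17 x:[53/2,67/2] y:[16,20] z:[89/3,97/3] -> miss, prune
  N16 x:[34,42] y:[-16,0] z:[64/3,30] -> miss, prune

Visited [0, 4, 12, 13, 2, 3, 17, 16]. Tests: 8 box, 1 leaf. Nearest: P5.

== RESULT ==
8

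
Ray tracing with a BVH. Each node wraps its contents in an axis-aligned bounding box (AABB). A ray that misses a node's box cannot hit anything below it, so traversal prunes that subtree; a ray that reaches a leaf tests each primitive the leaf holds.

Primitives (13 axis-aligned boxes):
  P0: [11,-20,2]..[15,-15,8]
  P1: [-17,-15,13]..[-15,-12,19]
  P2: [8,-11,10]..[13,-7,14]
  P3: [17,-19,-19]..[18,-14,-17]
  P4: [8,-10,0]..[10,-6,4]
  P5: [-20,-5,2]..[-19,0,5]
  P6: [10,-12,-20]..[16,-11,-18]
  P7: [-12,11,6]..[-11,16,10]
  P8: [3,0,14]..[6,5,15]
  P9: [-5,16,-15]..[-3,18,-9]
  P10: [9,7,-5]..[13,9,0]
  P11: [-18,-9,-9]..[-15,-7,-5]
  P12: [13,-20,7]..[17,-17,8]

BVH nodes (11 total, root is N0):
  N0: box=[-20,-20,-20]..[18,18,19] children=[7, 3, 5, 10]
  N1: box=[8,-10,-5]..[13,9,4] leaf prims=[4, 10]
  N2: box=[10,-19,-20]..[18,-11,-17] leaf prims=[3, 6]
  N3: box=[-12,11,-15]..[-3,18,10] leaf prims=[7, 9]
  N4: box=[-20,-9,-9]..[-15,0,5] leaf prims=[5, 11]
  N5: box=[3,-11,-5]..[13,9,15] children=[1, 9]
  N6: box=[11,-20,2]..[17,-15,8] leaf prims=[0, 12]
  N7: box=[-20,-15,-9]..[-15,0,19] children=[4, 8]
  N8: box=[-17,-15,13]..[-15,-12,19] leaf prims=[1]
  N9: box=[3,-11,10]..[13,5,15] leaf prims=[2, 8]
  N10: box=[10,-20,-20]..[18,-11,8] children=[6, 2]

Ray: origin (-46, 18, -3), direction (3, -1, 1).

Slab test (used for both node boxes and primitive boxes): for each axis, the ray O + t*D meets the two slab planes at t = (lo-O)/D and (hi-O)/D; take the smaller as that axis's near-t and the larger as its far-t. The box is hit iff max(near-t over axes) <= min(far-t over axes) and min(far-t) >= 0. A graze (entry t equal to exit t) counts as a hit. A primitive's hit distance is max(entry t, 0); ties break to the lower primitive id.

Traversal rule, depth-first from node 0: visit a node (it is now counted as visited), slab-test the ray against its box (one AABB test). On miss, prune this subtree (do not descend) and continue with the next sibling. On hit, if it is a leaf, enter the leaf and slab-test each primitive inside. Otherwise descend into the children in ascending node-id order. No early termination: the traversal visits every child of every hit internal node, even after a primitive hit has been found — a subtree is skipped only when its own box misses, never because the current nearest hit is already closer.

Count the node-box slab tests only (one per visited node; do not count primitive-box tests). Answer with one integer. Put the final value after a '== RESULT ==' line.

Trace the traversal:
N0 x:[26/3,64/3] y:[0,38] z:[-17,22] -> hit [26/3,64/3], descend [3, 5, 7, 10]
  N3 x:[34/3,43/3] y:[0,7] z:[-12,13] -> miss, prune
  N5 x:[49/3,59/3] y:[9,29] z:[-2,18] -> hit [49/3,18], descend [1, 9]
    N1 x:[18,59/3] y:[9,28] z:[-2,7] -> miss, prune
    N9 x:[49/3,59/3] y:[13,29] z:[13,18] -> hit [49/3,18] leaf, test {P2(miss), P8@t=17}
  N7 x:[26/3,31/3] y:[18,33] z:[-6,22] -> miss, prune
  N10 x:[56/3,64/3] y:[29,38] z:[-17,11] -> miss, prune

7 AABB tests over nodes [0, 3, 5, 1, 9, 7, 10]; 1 leaf entered; closest P8.

== RESULT ==
7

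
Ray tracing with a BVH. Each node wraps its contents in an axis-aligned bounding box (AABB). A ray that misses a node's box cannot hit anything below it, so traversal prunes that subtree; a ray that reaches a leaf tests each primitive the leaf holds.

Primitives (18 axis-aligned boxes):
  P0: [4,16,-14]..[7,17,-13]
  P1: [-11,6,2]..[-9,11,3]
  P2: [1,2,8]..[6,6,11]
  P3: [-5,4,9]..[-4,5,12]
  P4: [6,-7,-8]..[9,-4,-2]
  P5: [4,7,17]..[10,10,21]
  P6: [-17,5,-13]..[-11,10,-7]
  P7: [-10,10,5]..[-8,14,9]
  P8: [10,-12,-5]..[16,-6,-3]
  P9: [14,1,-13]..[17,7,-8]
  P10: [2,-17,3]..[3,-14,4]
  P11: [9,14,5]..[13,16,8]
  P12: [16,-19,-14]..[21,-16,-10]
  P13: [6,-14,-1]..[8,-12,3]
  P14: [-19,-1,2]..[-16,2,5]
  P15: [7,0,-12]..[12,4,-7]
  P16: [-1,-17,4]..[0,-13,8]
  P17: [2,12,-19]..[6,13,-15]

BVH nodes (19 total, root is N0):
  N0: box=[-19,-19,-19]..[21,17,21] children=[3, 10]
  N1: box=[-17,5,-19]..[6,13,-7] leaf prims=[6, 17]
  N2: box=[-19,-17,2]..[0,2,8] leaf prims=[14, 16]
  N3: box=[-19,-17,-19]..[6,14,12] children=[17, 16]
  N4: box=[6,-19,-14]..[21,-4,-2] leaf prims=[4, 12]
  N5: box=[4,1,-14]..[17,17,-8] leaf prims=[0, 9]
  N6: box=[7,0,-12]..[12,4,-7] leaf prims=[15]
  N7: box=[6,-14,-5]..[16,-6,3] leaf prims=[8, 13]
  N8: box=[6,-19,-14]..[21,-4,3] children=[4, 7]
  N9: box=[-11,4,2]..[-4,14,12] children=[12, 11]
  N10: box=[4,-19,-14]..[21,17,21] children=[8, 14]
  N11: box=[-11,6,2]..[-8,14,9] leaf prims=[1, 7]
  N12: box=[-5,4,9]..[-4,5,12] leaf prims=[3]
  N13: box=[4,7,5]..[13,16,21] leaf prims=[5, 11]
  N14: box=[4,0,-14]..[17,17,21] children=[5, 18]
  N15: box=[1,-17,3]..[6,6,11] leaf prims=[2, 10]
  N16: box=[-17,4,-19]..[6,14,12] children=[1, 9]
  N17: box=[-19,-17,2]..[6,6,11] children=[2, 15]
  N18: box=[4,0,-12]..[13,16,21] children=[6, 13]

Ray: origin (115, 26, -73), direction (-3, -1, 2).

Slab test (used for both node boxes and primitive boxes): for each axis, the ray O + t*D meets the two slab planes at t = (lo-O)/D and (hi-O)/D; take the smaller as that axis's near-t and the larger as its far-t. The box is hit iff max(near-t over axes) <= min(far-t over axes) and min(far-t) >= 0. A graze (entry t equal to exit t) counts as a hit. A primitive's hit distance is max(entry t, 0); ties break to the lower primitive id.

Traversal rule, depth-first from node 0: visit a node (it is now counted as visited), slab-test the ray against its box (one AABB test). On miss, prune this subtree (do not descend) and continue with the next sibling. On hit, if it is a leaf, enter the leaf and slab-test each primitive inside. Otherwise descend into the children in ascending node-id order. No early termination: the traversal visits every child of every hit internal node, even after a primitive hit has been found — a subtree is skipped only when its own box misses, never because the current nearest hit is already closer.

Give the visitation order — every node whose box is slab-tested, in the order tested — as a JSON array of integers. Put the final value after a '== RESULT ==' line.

Trace the traversal:
N0 x:[94/3,134/3] y:[9,45] z:[27,47] -> hit [94/3,134/3], descend [3, 10]
  N3 x:[109/3,134/3] y:[12,43] z:[27,85/2] -> hit [109/3,85/2], descend [16, 17]
    N16 x:[109/3,44] y:[12,22] z:[27,85/2] -> miss, prune
    N17 x:[109/3,134/3] y:[20,43] z:[75/2,42] -> hit [75/2,42], descend [2, 15]
      N2 x:[115/3,134/3] y:[24,43] z:[75/2,81/2] -> hit [115/3,81/2] leaf, test {P14(miss), P16(miss)}
      N15 x:[109/3,38] y:[20,43] z:[38,42] -> hit [38,38] leaf, test {P2(miss), P10(miss)}
  N10 x:[94/3,37] y:[9,45] z:[59/2,47] -> hit [94/3,37], descend [8, 14]
    N8 x:[94/3,109/3] y:[30,45] z:[59/2,38] -> hit [94/3,109/3], descend [4, 7]
      N4 x:[94/3,109/3] y:[30,45] z:[59/2,71/2] -> hit [94/3,71/2] leaf, test {P4(miss), P12(miss)}
      N7 x:[33,109/3] y:[32,40] z:[34,38] -> hit [34,109/3] leaf, test {P8@t=34, P13(miss)}
    N14 x:[98/3,37] y:[9,26] z:[59/2,47] -> miss, prune

Summary -> nodes [0, 3, 16, 17, 2, 15, 10, 8, 4, 7, 14]; box-tests=11; leaf-entries=4; first=P8

== RESULT ==
[0, 3, 16, 17, 2, 15, 10, 8, 4, 7, 14]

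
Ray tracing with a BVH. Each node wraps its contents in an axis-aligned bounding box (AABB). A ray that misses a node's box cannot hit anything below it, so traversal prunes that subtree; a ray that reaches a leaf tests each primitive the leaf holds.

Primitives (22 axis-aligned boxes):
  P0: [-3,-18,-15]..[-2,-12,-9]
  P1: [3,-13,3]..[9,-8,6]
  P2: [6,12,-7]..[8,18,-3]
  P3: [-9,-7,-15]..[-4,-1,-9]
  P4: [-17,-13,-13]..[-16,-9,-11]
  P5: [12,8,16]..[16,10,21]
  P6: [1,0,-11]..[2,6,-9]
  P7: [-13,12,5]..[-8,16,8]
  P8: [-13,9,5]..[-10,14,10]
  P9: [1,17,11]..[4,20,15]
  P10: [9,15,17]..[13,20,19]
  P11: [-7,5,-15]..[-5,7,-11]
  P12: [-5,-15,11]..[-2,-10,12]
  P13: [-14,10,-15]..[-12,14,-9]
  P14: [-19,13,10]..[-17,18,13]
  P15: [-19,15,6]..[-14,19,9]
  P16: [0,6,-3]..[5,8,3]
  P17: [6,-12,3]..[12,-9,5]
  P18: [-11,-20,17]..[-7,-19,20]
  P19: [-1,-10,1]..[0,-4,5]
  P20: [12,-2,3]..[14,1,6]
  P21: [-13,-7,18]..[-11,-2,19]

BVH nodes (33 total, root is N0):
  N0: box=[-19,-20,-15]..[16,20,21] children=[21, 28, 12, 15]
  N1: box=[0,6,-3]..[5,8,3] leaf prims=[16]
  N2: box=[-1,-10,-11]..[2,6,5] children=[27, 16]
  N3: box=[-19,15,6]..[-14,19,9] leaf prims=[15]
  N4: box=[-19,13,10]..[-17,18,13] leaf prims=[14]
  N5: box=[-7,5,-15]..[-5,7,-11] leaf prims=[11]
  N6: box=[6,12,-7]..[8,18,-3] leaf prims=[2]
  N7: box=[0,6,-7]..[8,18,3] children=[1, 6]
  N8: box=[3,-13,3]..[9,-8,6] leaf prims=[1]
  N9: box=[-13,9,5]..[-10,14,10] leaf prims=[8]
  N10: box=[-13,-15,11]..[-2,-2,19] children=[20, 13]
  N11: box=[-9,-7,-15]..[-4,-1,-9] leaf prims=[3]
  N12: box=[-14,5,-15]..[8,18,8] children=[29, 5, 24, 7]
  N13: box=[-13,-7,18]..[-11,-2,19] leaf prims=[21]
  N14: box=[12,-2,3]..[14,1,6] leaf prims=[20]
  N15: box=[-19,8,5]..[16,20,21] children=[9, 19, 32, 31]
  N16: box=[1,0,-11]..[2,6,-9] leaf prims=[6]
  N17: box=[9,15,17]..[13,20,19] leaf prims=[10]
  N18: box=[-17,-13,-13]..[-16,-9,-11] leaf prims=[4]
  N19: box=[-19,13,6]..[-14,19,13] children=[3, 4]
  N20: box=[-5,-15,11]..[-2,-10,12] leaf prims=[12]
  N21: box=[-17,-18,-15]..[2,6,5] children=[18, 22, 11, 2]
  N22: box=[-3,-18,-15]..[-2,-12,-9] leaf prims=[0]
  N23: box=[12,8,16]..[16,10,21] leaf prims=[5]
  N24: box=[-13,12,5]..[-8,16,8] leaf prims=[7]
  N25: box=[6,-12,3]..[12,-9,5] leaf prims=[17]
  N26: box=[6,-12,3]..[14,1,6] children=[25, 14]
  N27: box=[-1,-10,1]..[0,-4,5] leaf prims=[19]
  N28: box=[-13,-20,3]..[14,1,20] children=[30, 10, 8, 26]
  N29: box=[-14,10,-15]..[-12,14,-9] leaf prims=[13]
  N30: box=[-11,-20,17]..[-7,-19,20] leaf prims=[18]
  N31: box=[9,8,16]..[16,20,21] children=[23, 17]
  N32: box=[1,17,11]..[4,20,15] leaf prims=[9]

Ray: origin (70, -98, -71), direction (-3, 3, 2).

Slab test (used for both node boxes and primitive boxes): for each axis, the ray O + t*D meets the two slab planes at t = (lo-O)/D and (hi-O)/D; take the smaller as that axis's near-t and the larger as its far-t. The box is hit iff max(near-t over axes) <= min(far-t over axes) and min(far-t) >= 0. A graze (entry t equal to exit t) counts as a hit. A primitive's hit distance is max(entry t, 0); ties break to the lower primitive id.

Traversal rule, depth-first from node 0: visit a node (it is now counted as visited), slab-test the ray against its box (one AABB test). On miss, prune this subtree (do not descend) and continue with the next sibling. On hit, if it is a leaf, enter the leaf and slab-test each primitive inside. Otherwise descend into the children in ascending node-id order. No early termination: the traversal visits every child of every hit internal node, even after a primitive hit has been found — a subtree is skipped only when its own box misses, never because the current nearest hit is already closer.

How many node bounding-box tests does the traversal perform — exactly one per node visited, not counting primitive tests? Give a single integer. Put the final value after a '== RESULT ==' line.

Walk:
N0 x:[18,89/3] y:[26,118/3] z:[28,46] -> hit [28,89/3], descend [12, 15, 21, 28]
  N12 x:[62/3,28] y:[103/3,116/3] z:[28,79/2] -> miss, prune
  N15 x:[18,89/3] y:[106/3,118/3] z:[38,46] -> miss, prune
  N21 x:[68/3,29] y:[80/3,104/3] z:[28,38] -> hit [28,29], descend [2, 11, 18, 22]
    N2 x:[68/3,71/3] y:[88/3,104/3] z:[30,38] -> miss, prune
    N11 x:[74/3,79/3] y:[91/3,97/3] z:[28,31] -> miss, prune
    N18 x:[86/3,29] y:[85/3,89/3] z:[29,30] -> hit [29,29] leaf, test {P4@t=29}
    N22 x:[24,73/3] y:[80/3,86/3] z:[28,31] -> miss, prune
  N28 x:[56/3,83/3] y:[26,33] z:[37,91/2] -> miss, prune

Summary -> nodes [0, 12, 15, 21, 2, 11, 18, 22, 28]; box-tests=9; leaf-entries=1; first=P4

== RESULT ==
9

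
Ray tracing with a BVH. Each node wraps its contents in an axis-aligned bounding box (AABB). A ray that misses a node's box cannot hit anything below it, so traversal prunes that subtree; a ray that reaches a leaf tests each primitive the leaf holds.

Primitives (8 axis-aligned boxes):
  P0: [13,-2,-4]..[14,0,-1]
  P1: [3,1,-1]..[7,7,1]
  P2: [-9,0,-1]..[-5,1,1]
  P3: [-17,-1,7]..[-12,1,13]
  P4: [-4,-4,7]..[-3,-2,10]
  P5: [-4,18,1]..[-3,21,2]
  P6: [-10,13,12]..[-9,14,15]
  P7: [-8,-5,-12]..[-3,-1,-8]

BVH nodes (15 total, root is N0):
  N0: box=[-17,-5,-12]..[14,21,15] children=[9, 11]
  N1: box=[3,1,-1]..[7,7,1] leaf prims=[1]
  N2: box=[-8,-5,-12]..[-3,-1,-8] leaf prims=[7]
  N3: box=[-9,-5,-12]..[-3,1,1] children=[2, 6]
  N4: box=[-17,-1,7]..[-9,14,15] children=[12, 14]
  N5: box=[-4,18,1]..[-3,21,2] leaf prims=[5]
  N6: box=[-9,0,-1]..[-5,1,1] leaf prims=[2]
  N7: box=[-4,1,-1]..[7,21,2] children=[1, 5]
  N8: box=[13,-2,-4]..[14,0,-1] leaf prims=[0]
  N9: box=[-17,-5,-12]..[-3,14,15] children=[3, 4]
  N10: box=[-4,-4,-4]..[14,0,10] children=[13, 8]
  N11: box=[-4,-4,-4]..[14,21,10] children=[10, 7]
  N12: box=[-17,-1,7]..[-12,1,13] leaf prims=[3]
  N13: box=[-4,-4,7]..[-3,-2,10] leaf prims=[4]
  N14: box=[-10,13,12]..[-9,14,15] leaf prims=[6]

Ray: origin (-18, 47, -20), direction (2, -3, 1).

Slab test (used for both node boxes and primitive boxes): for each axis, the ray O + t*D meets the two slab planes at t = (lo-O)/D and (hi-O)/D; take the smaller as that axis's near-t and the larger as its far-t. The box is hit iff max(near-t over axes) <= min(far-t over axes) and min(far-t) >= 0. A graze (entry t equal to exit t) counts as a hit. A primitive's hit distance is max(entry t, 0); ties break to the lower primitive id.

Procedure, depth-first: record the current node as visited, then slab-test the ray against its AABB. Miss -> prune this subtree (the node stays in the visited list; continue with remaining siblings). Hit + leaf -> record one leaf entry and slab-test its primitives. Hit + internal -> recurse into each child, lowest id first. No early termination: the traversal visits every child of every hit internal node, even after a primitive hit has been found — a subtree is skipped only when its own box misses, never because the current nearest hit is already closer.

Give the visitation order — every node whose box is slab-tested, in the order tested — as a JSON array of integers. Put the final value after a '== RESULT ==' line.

Traverse from the root:
N0 x:[1/2,16] y:[26/3,52/3] z:[8,35] -> hit [26/3,16], descend [9, 11]
  N9 x:[1/2,15/2] y:[11,52/3] z:[8,35] -> miss, prune
  N11 x:[7,16] y:[26/3,17] z:[16,30] -> hit [16,16], descend [7, 10]
    N7 x:[7,25/2] y:[26/3,46/3] z:[19,22] -> miss, prune
    N10 x:[7,16] y:[47/3,17] z:[16,30] -> hit [16,16], descend [8, 13]
      N8 x:[31/2,16] y:[47/3,49/3] z:[16,19] -> hit [16,16] leaf, test {P0@t=16}
      N13 x:[7,15/2] y:[49/3,17] z:[27,30] -> miss, prune

order=[0, 9, 11, 7, 10, 8, 13]  |boxes|=7  |leaves|=1  hit=P0

== RESULT ==
[0, 9, 11, 7, 10, 8, 13]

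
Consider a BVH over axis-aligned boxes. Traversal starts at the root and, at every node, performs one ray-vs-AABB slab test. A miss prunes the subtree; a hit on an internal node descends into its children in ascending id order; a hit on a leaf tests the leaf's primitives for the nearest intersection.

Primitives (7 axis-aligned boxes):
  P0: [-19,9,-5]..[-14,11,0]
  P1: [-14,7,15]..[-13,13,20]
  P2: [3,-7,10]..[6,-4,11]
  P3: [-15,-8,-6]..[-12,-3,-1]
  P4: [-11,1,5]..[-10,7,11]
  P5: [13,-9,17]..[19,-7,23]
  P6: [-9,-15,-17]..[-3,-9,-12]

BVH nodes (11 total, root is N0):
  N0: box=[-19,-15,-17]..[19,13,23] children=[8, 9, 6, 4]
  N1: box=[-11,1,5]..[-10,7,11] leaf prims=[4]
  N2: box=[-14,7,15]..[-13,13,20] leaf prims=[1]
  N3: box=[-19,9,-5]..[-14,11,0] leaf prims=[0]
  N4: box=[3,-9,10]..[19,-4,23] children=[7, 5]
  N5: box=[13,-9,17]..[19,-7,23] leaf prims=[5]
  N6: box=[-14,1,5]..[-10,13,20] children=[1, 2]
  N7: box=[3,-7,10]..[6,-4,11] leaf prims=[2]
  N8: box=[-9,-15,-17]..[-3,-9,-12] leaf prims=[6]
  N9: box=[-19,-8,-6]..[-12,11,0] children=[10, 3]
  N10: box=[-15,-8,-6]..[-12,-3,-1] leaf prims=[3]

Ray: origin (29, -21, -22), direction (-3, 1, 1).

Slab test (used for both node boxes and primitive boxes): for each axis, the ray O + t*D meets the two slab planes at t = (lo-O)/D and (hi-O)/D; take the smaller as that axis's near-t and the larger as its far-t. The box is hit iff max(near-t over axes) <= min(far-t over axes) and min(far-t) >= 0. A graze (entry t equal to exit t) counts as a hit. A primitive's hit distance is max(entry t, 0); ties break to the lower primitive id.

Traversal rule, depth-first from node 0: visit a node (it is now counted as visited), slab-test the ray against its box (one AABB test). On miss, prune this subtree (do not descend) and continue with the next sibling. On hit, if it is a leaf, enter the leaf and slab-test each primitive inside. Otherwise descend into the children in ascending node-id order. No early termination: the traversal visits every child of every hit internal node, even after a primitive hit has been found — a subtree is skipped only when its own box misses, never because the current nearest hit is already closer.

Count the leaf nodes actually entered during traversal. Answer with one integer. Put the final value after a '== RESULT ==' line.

Walk:
N0 x:[10/3,16] y:[6,34] z:[5,45] -> hit [6,16], descend [4, 6, 8, 9]
  N4 x:[10/3,26/3] y:[12,17] z:[32,45] -> miss, prune
  N6 x:[13,43/3] y:[22,34] z:[27,42] -> miss, prune
  N8 x:[32/3,38/3] y:[6,12] z:[5,10] -> miss, prune
  N9 x:[41/3,16] y:[13,32] z:[16,22] -> hit [16,16], descend [3, 10]
    N3 x:[43/3,16] y:[30,32] z:[17,22] -> miss, prune
    N10 x:[41/3,44/3] y:[13,18] z:[16,21] -> miss, prune

7 AABB tests over nodes [0, 4, 6, 8, 9, 3, 10]; 0 leaves entered; closest miss.

== RESULT ==
0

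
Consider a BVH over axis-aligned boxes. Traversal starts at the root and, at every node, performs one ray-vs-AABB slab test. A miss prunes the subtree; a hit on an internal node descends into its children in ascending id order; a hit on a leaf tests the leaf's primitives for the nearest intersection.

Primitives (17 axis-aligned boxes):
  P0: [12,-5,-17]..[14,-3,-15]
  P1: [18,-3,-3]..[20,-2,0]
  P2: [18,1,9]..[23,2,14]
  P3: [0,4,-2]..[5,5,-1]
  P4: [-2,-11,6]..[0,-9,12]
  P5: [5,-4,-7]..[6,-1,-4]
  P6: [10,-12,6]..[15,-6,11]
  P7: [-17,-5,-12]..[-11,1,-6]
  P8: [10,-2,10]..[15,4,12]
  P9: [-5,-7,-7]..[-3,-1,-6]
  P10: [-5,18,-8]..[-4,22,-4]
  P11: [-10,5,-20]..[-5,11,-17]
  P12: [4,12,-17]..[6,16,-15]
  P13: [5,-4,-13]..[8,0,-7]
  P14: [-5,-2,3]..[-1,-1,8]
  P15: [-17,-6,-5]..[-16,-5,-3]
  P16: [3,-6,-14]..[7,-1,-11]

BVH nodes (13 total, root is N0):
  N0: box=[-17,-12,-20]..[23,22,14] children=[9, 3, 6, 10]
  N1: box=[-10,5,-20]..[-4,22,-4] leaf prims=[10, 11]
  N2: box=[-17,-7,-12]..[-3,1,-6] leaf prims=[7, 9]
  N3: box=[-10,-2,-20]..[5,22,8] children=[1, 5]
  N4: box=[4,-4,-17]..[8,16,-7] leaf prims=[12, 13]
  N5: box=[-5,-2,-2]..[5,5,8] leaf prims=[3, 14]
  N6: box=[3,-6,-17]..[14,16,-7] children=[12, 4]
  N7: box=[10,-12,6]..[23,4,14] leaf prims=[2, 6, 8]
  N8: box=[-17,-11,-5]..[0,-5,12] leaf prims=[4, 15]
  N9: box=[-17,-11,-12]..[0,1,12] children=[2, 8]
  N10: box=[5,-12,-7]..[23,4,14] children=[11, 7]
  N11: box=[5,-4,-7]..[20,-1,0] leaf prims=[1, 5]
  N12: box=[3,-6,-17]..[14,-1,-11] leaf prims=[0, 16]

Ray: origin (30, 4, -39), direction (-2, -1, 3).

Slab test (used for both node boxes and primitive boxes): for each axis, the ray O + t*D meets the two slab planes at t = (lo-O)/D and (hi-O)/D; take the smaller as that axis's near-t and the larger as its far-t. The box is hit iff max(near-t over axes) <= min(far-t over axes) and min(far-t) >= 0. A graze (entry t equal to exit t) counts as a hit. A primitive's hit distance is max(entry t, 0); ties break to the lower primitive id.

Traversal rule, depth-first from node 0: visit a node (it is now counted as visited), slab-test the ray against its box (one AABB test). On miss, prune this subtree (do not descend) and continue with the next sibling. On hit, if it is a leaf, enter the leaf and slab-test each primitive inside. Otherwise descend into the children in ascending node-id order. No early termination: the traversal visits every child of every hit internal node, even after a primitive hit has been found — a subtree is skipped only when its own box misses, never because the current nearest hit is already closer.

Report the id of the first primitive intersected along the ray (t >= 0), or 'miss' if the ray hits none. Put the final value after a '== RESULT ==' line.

Walk:
N0 x:[7/2,47/2] y:[-18,16] z:[19/3,53/3] -> hit [19/3,16], descend [3, 6, 9, 10]
  N3 x:[25/2,20] y:[-18,6] z:[19/3,47/3] -> miss, prune
  N6 x:[8,27/2] y:[-12,10] z:[22/3,32/3] -> hit [8,10], descend [4, 12]
    N4 x:[11,13] y:[-12,8] z:[22/3,32/3] -> miss, prune
    N12 x:[8,27/2] y:[5,10] z:[22/3,28/3] -> hit [8,28/3] leaf, test {P0@t=8, P16(miss)}
  N9 x:[15,47/2] y:[3,15] z:[9,17] -> hit [15,15], descend [2, 8]
    N2 x:[33/2,47/2] y:[3,11] z:[9,11] -> miss, prune
    N8 x:[15,47/2] y:[9,15] z:[34/3,17] -> hit [15,15] leaf, test {P4@t=15, P15(miss)}
  N10 x:[7/2,25/2] y:[0,16] z:[32/3,53/3] -> hit [32/3,25/2], descend [7, 11]
    N7 x:[7/2,10] y:[0,16] z:[15,53/3] -> miss, prune
    N11 x:[5,25/2] y:[5,8] z:[32/3,13] -> miss, prune

Visited [0, 3, 6, 4, 12, 9, 2, 8, 10, 7, 11]. Tests: 11 box, 2 leaf. Nearest: P0.

== RESULT ==
0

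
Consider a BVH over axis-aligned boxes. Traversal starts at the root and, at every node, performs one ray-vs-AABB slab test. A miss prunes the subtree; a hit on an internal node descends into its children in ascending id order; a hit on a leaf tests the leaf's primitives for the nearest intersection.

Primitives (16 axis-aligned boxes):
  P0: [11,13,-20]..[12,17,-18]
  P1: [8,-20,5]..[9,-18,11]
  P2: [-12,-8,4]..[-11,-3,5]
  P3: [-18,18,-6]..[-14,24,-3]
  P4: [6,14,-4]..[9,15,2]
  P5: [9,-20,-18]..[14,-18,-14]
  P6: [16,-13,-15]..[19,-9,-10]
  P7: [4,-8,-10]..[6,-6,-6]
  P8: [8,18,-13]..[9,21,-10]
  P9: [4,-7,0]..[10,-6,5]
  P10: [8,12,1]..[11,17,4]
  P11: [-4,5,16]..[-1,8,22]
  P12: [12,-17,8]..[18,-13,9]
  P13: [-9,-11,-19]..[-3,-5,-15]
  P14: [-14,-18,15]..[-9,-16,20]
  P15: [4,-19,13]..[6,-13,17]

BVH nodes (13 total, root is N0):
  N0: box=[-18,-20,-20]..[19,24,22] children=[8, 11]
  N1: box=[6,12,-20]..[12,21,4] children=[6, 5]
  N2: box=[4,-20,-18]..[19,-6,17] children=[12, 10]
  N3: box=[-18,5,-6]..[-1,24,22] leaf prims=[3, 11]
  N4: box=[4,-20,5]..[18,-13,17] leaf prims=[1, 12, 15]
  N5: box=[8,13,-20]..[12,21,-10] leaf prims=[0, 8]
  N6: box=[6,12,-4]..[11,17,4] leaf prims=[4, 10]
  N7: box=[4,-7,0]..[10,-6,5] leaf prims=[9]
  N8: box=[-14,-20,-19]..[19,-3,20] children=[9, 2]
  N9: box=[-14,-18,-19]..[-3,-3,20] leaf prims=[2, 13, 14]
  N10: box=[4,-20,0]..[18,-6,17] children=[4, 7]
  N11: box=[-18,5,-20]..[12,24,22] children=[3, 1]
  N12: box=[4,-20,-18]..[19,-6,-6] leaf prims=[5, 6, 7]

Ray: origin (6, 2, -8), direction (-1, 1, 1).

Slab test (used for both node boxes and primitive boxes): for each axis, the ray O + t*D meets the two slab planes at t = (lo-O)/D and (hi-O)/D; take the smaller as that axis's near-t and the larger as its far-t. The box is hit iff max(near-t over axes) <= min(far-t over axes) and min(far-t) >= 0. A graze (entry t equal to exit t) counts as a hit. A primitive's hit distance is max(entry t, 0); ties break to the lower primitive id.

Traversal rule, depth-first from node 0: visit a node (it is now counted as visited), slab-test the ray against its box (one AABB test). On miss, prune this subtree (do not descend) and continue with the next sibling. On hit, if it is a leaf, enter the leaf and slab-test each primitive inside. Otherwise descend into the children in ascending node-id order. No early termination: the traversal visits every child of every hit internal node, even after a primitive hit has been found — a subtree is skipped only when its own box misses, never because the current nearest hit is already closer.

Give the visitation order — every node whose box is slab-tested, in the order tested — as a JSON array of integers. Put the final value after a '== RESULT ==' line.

Traverse from the root:
N0 x:[-13,24] y:[-22,22] z:[-12,30] -> hit [-12,22], descend [8, 11]
  N8 x:[-13,20] y:[-22,-5] z:[-11,28] -> miss, prune
  N11 x:[-6,24] y:[3,22] z:[-12,30] -> hit [3,22], descend [1, 3]
    N1 x:[-6,0] y:[10,19] z:[-12,12] -> miss, prune
    N3 x:[7,24] y:[3,22] z:[2,30] -> hit [7,22] leaf, test {P3(miss), P11(miss)}

Visited [0, 8, 11, 1, 3]. Tests: 5 box, 1 leaf. Nearest: miss.

== RESULT ==
[0, 8, 11, 1, 3]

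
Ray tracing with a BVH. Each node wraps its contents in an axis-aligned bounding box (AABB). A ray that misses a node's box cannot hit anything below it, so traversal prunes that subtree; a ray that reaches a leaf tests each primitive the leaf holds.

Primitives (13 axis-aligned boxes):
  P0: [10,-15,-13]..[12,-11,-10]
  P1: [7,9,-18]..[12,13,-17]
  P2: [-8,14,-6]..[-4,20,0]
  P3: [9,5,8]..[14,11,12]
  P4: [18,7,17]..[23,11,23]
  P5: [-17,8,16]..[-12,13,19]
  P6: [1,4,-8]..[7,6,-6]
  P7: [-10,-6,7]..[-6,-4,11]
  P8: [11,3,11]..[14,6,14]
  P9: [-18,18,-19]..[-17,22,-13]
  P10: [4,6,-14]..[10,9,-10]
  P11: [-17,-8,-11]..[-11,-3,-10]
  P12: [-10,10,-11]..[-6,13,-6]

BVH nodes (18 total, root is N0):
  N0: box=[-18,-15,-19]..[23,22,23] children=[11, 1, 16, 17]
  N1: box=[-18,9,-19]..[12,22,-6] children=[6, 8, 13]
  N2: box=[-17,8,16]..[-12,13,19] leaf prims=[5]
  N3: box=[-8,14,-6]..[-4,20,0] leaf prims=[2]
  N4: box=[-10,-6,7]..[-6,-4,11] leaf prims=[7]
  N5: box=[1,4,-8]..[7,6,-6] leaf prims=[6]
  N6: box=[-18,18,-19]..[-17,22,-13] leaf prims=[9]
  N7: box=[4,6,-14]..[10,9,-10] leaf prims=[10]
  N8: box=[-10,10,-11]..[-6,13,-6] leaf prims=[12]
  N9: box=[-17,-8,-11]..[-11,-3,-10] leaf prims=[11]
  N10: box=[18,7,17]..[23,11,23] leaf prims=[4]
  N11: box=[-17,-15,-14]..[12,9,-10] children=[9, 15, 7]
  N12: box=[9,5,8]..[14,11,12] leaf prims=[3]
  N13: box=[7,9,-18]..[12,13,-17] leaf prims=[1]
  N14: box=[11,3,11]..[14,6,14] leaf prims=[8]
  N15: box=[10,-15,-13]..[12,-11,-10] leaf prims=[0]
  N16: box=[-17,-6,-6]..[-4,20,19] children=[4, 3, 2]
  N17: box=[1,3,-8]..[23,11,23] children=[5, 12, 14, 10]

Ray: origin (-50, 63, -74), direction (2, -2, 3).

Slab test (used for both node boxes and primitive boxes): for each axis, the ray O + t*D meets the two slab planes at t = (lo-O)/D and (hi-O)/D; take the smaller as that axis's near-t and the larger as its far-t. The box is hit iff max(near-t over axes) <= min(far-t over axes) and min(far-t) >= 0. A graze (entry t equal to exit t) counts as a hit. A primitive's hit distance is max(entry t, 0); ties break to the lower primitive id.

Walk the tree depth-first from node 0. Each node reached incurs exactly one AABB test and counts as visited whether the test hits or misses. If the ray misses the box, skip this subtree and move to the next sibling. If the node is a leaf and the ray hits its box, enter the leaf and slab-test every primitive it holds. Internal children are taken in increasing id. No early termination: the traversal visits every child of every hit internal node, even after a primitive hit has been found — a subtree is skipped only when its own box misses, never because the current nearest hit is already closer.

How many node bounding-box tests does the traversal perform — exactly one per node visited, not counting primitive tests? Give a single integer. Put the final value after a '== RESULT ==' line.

Trace the traversal:
N0 x:[16,73/2] y:[41/2,39] z:[55/3,97/3] -> hit [41/2,97/3], descend [1, 11, 16, 17]
  N1 x:[16,31] y:[41/2,27] z:[55/3,68/3] -> hit [41/2,68/3], descend [6, 8, 13]
    N6 x:[16,33/2] y:[41/2,45/2] z:[55/3,61/3] -> miss, prune
    N8 x:[20,22] y:[25,53/2] z:[21,68/3] -> miss, prune
    N13 x:[57/2,31] y:[25,27] z:[56/3,19] -> miss, prune
  N11 x:[33/2,31] y:[27,39] z:[20,64/3] -> miss, prune
  N16 x:[33/2,23] y:[43/2,69/2] z:[68/3,31] -> hit [68/3,23], descend [2, 3, 4]
    N2 x:[33/2,19] y:[25,55/2] z:[30,31] -> miss, prune
    N3 x:[21,23] y:[43/2,49/2] z:[68/3,74/3] -> hit [68/3,23] leaf, test {P2@t=68/3}
    N4 x:[20,22] y:[67/2,69/2] z:[27,85/3] -> miss, prune
  N17 x:[51/2,73/2] y:[26,30] z:[22,97/3] -> hit [26,30], descend [5, 10, 12, 14]
    N5 x:[51/2,57/2] y:[57/2,59/2] z:[22,68/3] -> miss, prune
    N10 x:[34,73/2] y:[26,28] z:[91/3,97/3] -> miss, prune
    N12 x:[59/2,32] y:[26,29] z:[82/3,86/3] -> miss, prune
    N14 x:[61/2,32] y:[57/2,30] z:[85/3,88/3] -> miss, prune

order=[0, 1, 6, 8, 13, 11, 16, 2, 3, 4, 17, 5, 10, 12, 14]  |boxes|=15  |leaves|=1  hit=P2

== RESULT ==
15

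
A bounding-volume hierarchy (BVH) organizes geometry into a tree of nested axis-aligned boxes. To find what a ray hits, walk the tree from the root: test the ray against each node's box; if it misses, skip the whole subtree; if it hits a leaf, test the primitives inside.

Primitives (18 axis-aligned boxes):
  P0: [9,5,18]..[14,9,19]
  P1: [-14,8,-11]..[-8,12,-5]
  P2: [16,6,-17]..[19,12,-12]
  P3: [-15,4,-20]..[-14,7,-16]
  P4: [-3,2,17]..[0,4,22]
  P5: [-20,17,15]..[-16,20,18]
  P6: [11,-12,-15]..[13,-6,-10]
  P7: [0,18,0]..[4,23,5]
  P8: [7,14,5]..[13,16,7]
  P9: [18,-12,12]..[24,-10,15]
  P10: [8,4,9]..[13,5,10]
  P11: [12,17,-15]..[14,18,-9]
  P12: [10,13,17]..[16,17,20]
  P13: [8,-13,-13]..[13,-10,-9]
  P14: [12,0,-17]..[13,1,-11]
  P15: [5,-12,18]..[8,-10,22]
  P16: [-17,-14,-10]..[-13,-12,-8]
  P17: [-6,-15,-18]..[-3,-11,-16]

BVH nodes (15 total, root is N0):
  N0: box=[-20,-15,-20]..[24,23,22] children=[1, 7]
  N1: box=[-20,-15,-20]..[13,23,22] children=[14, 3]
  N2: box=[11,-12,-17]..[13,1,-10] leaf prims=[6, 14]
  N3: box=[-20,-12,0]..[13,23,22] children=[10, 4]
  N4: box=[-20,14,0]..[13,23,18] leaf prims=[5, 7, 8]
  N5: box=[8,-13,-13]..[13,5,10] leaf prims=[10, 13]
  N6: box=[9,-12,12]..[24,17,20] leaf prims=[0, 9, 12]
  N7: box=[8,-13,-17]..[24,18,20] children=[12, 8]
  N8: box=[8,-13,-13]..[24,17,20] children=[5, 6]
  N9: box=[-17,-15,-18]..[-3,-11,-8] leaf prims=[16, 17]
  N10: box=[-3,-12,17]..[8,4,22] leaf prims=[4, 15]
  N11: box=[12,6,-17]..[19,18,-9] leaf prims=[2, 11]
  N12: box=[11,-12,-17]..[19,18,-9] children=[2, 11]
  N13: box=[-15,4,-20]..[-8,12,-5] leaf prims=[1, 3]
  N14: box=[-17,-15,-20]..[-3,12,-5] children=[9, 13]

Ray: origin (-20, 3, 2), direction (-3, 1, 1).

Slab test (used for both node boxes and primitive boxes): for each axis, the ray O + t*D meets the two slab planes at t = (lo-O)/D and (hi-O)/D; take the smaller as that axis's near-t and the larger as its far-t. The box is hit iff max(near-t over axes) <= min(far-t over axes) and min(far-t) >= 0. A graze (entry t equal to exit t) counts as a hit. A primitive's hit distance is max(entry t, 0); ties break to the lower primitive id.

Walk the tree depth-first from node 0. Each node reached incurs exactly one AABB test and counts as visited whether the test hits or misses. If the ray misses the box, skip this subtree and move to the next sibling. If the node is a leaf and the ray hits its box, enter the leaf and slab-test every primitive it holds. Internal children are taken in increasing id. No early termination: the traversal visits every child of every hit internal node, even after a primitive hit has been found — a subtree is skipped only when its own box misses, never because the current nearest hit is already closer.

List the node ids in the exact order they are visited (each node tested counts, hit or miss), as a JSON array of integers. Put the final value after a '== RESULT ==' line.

Trace the traversal:
N0 x:[-44/3,0] y:[-18,20] z:[-22,20] -> hit [-44/3,0], descend [1, 7]
  N1 x:[-11,0] y:[-18,20] z:[-22,20] -> hit [-11,0], descend [3, 14]
    N3 x:[-11,0] y:[-15,20] z:[-2,20] -> hit [-2,0], descend [4, 10]
      N4 x:[-11,0] y:[11,20] z:[-2,16] -> miss, prune
      N10 x:[-28/3,-17/3] y:[-15,1] z:[15,20] -> miss, prune
    N14 x:[-17/3,-1] y:[-18,9] z:[-22,-7] -> miss, prune
  N7 x:[-44/3,-28/3] y:[-16,15] z:[-19,18] -> miss, prune

7 AABB tests over nodes [0, 1, 3, 4, 10, 14, 7]; 0 leaves entered; closest miss.

== RESULT ==
[0, 1, 3, 4, 10, 14, 7]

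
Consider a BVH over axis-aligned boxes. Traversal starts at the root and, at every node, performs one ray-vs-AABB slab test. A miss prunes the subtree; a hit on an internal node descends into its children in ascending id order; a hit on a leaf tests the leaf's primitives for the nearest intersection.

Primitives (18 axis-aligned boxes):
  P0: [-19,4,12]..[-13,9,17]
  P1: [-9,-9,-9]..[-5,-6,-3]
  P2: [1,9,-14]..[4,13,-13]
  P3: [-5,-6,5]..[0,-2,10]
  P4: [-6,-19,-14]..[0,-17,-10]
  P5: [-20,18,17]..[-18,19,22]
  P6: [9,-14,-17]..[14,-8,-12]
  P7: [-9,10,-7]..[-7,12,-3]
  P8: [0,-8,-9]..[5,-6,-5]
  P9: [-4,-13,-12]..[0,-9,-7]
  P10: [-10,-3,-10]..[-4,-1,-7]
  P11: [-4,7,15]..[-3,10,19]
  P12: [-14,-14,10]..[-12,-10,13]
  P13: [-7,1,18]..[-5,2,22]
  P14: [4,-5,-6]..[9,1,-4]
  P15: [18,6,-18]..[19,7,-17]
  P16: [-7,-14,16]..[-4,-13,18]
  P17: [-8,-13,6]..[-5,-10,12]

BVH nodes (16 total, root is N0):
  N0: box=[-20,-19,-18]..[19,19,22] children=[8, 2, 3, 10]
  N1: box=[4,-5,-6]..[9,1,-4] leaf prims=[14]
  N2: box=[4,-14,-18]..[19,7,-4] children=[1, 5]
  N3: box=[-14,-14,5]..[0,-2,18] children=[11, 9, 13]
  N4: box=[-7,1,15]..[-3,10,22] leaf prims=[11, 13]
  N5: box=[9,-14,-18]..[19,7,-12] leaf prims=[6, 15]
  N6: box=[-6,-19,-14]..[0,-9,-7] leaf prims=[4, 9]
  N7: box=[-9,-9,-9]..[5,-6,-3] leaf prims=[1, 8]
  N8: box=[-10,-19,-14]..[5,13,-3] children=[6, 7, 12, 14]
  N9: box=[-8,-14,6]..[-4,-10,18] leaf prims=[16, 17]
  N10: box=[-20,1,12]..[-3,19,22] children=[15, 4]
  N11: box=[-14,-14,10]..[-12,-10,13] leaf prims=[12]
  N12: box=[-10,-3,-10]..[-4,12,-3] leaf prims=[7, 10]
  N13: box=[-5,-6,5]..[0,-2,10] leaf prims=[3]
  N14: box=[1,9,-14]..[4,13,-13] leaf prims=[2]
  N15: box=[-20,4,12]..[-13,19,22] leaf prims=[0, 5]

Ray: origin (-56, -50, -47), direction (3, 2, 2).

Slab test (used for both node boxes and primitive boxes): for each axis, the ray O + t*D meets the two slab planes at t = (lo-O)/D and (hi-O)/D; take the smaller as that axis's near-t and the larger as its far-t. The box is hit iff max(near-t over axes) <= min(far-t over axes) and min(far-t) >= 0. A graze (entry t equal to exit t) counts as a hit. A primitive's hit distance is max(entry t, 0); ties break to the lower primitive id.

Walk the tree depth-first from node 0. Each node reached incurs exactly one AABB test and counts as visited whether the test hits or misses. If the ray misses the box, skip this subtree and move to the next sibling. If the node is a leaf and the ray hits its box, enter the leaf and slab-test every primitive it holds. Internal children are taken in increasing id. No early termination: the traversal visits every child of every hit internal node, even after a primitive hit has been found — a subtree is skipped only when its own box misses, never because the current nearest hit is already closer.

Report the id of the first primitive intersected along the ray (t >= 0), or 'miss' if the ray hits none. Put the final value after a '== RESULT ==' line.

Trace the traversal:
N0 x:[12,25] y:[31/2,69/2] z:[29/2,69/2] -> hit [31/2,25], descend [2, 3, 8, 10]
  N2 x:[20,25] y:[18,57/2] z:[29/2,43/2] -> hit [20,43/2], descend [1, 5]
    N1 x:[20,65/3] y:[45/2,51/2] z:[41/2,43/2] -> miss, prune
    N5 x:[65/3,25] y:[18,57/2] z:[29/2,35/2] -> miss, prune
  N3 x:[14,56/3] y:[18,24] z:[26,65/2] -> miss, prune
  N8 x:[46/3,61/3] y:[31/2,63/2] z:[33/2,22] -> hit [33/2,61/3], descend [6, 7, 12, 14]
    N6 x:[50/3,56/3] y:[31/2,41/2] z:[33/2,20] -> hit [50/3,56/3] leaf, test {P4(miss), P9@t=37/2}
    N7 x:[47/3,61/3] y:[41/2,22] z:[19,22] -> miss, prune
    N12 x:[46/3,52/3] y:[47/2,31] z:[37/2,22] -> miss, prune
    N14 x:[19,20] y:[59/2,63/2] z:[33/2,17] -> miss, prune
  N10 x:[12,53/3] y:[51/2,69/2] z:[59/2,69/2] -> miss, prune

Visited [0, 2, 1, 5, 3, 8, 6, 7, 12, 14, 10]. Tests: 11 box, 1 leaf. Nearest: P9.

== RESULT ==
9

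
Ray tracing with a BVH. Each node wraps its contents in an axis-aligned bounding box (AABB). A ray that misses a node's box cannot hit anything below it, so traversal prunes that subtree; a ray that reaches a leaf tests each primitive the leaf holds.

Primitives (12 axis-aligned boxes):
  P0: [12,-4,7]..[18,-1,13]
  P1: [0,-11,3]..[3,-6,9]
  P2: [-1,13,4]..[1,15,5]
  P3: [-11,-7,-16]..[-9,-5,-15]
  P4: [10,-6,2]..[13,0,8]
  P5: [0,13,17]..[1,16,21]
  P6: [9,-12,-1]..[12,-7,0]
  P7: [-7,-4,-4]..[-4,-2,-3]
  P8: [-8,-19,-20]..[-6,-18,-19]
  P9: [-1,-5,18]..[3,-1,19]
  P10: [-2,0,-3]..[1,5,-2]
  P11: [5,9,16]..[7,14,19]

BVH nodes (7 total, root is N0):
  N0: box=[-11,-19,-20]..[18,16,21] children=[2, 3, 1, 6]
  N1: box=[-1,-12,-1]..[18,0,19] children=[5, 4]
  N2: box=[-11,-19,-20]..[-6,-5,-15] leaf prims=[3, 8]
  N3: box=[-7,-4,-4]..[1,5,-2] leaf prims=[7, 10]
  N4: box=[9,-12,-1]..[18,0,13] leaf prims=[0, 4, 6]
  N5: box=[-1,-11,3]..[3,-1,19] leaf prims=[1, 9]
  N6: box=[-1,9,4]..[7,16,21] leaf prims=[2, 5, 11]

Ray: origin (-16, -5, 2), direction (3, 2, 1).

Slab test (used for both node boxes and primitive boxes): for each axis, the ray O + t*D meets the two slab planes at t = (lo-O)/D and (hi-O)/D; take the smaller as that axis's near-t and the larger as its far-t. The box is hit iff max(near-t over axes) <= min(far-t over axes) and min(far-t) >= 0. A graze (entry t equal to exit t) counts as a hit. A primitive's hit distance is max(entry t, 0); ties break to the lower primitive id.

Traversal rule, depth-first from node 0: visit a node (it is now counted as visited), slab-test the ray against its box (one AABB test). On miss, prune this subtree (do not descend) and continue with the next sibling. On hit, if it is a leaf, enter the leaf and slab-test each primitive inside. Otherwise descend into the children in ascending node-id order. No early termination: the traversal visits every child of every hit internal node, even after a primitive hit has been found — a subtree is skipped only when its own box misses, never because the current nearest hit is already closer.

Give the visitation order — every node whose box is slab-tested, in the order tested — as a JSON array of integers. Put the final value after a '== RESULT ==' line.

Trace the traversal:
N0 x:[5/3,34/3] y:[-7,21/2] z:[-22,19] -> hit [5/3,21/2], descend [1, 2, 3, 6]
  N1 x:[5,34/3] y:[-7/2,5/2] z:[-3,17] -> miss, prune
  N2 x:[5/3,10/3] y:[-7,0] z:[-22,-17] -> miss, prune
  N3 x:[3,17/3] y:[1/2,5] z:[-6,-4] -> miss, prune
  N6 x:[5,23/3] y:[7,21/2] z:[2,19] -> hit [7,23/3] leaf, test {P2(miss), P5(miss), P11(miss)}

5 AABB tests over nodes [0, 1, 2, 3, 6]; 1 leaf entered; closest miss.

== RESULT ==
[0, 1, 2, 3, 6]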